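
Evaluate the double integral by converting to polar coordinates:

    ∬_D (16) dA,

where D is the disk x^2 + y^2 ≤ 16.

The region D is 0 ≤ r ≤ 4, 0 ≤ θ ≤ 2π in polar coordinates, where x = r cos(θ), y = r sin(θ), and dA = r dr dθ.

Under the substitution, the integrand becomes 16, so

    ∬_D (16) dA = ∫_{0}^{2π} ∫_{0}^{4} (16) · r dr dθ.

Inner integral (in r): ∫_{0}^{4} (16) · r dr = 128.

Outer integral (in θ): ∫_{0}^{2π} (128) dθ = 256π.

Therefore ∬_D (16) dA = 256π.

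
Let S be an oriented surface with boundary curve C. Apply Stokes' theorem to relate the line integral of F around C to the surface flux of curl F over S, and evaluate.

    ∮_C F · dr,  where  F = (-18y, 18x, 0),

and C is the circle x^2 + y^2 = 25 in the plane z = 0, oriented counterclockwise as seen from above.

Let S be the flat disk x^2 + y^2 ≤ 25 in the plane z = 0, with upward unit normal n̂ = ẑ. By Stokes' theorem,

    ∮_C F · dr = ∬_S (∇ × F) · n̂ dS = ∬_D (curl F)_z dA,

where D is the disk x^2 + y^2 ≤ 25.

Compute the curl of F = (-18y, 18x, 0):
    (∇ × F)_x = ∂F_z/∂y - ∂F_y/∂z = 0,
    (∇ × F)_y = ∂F_x/∂z - ∂F_z/∂x = 0,
    (∇ × F)_z = ∂F_y/∂x - ∂F_x/∂y = 36.

On z = 0, (curl F)_z = 36.

Convert to polar (x = r cos θ, y = r sin θ, dA = r dr dθ); the integrand becomes 36, so

    ∬_D (curl F)_z dA = ∫_0^{2π} ∫_0^{5} (36) · r dr dθ.

Inner (r from 0 to 5): 450.
Outer (θ from 0 to 2π): 900π.

Therefore ∮_C F · dr = 900π.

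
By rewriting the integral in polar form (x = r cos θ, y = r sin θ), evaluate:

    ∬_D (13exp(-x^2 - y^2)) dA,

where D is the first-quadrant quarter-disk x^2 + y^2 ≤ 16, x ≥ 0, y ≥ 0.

The region D is 0 ≤ r ≤ 4, 0 ≤ θ ≤ π/2 in polar coordinates, where x = r cos(θ), y = r sin(θ), and dA = r dr dθ.

Under the substitution, the integrand becomes 13exp(-r^2), so

    ∬_D (13exp(-x^2 - y^2)) dA = ∫_{0}^{π/2} ∫_{0}^{4} (13exp(-r^2)) · r dr dθ.

Inner integral (in r): ∫_{0}^{4} (13exp(-r^2)) · r dr = 13/2 - 13exp(-16)/2.

Outer integral (in θ): ∫_{0}^{π/2} (13/2 - 13exp(-16)/2) dθ = -13π (1 - exp(16))exp(-16)/4.

Therefore ∬_D (13exp(-x^2 - y^2)) dA = -13π (1 - exp(16))exp(-16)/4.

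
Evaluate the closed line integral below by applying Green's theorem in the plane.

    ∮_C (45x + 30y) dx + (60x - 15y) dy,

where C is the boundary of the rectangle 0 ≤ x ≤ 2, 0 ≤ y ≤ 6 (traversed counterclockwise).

Green's theorem converts the closed line integral into a double integral over the enclosed region D:

    ∮_C P dx + Q dy = ∬_D (∂Q/∂x - ∂P/∂y) dA.

Here P = 45x + 30y, Q = 60x - 15y, so

    ∂Q/∂x = 60,    ∂P/∂y = 30,
    ∂Q/∂x - ∂P/∂y = 30.

D is the region 0 ≤ x ≤ 2, 0 ≤ y ≤ 6. Evaluating the double integral:

    ∬_D (30) dA = ∫_0^{2} ∫_0^{6} (30) dy dx.

Inner (y from 0 to 6): 180.
Outer (x from 0 to 2): 360.

Therefore ∮_C P dx + Q dy = 360.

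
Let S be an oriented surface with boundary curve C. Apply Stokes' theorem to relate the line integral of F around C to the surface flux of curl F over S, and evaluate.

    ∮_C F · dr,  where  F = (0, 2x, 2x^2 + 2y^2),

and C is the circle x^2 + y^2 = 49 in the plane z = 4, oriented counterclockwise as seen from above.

Let S be the flat disk x^2 + y^2 ≤ 49 in the plane z = 4, with upward unit normal n̂ = ẑ. By Stokes' theorem,

    ∮_C F · dr = ∬_S (∇ × F) · n̂ dS = ∬_D (curl F)_z dA,

where D is the disk x^2 + y^2 ≤ 49.

Compute the curl of F = (0, 2x, 2x^2 + 2y^2):
    (∇ × F)_x = ∂F_z/∂y - ∂F_y/∂z = 4y,
    (∇ × F)_y = ∂F_x/∂z - ∂F_z/∂x = -4x,
    (∇ × F)_z = ∂F_y/∂x - ∂F_x/∂y = 2.

On z = 4, (curl F)_z = 2.

Convert to polar (x = r cos θ, y = r sin θ, dA = r dr dθ); the integrand becomes 2, so

    ∬_D (curl F)_z dA = ∫_0^{2π} ∫_0^{7} (2) · r dr dθ.

Inner (r from 0 to 7): 49.
Outer (θ from 0 to 2π): 98π.

Therefore ∮_C F · dr = 98π.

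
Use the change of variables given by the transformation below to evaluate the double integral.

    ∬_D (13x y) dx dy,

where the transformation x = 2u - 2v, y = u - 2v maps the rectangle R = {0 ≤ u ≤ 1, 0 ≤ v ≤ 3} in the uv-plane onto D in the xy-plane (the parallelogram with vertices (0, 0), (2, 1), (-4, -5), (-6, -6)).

Compute the Jacobian determinant of (x, y) with respect to (u, v):

    ∂(x,y)/∂(u,v) = | 2  -2 | = (2)(-2) - (-2)(1) = -2.
                   | 1  -2 |

Its absolute value is |J| = 2 (the area scaling factor).

Substituting x = 2u - 2v, y = u - 2v into the integrand,

    13x y → 26u^2 - 78u v + 52v^2,

so the integral becomes

    ∬_R (26u^2 - 78u v + 52v^2) · |J| du dv = ∫_0^1 ∫_0^3 (52u^2 - 156u v + 104v^2) dv du.

Inner (v): 156u^2 - 702u + 936.
Outer (u): 637.

Therefore ∬_D (13x y) dx dy = 637.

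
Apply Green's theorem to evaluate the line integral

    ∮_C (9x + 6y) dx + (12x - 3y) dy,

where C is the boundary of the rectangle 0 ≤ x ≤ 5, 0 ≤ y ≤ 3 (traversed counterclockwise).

Green's theorem converts the closed line integral into a double integral over the enclosed region D:

    ∮_C P dx + Q dy = ∬_D (∂Q/∂x - ∂P/∂y) dA.

Here P = 9x + 6y, Q = 12x - 3y, so

    ∂Q/∂x = 12,    ∂P/∂y = 6,
    ∂Q/∂x - ∂P/∂y = 6.

D is the region 0 ≤ x ≤ 5, 0 ≤ y ≤ 3. Evaluating the double integral:

    ∬_D (6) dA = ∫_0^{5} ∫_0^{3} (6) dy dx.

Inner (y from 0 to 3): 18.
Outer (x from 0 to 5): 90.

Therefore ∮_C P dx + Q dy = 90.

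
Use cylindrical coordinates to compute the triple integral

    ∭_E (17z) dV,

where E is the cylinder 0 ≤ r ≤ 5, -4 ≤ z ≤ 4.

In cylindrical coordinates, x = r cos(θ), y = r sin(θ), z = z, and dV = r dr dθ dz.

The integrand becomes 17z, so

    ∭_E (17z) dV = ∫_{0}^{2π} ∫_{0}^{5} ∫_{-4}^{4} (17z) · r dz dr dθ.

Inner (z): 0.
Middle (r from 0 to 5): 0.
Outer (θ): 0.

Therefore the triple integral equals 0.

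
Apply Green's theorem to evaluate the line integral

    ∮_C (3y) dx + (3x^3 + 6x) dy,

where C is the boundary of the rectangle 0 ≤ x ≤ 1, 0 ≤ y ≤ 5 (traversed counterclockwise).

Green's theorem converts the closed line integral into a double integral over the enclosed region D:

    ∮_C P dx + Q dy = ∬_D (∂Q/∂x - ∂P/∂y) dA.

Here P = 3y, Q = 3x^3 + 6x, so

    ∂Q/∂x = 9x^2 + 6,    ∂P/∂y = 3,
    ∂Q/∂x - ∂P/∂y = 9x^2 + 3.

D is the region 0 ≤ x ≤ 1, 0 ≤ y ≤ 5. Evaluating the double integral:

    ∬_D (9x^2 + 3) dA = ∫_0^{1} ∫_0^{5} (9x^2 + 3) dy dx.

Inner (y from 0 to 5): 45x^2 + 15.
Outer (x from 0 to 1): 30.

Therefore ∮_C P dx + Q dy = 30.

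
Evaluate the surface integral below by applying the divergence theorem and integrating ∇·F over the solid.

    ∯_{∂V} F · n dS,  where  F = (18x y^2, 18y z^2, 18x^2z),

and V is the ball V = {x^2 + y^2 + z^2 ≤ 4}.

By the divergence theorem,

    ∯_{∂V} F · n dS = ∭_V (∇ · F) dV.

Compute the divergence:
    ∇ · F = ∂F_x/∂x + ∂F_y/∂y + ∂F_z/∂z = 18y^2 + 18z^2 + 18x^2 = 18x^2 + 18y^2 + 18z^2.

In spherical coordinates, x = ρ sin(φ) cos(θ), y = ρ sin(φ) sin(θ), z = ρ cos(φ), dV = ρ^2 sin(φ) dρ dφ dθ, with 0 ≤ ρ ≤ 2, 0 ≤ φ ≤ π, 0 ≤ θ ≤ 2π.

The integrand, after substitution and multiplying by the volume element, becomes (18ρ^2) · ρ^2 sin(φ), so

    ∭_V (∇·F) dV = ∫_0^{2π} ∫_0^{π} ∫_0^{2} (18ρ^2) · ρ^2 sin(φ) dρ dφ dθ.

Inner (ρ from 0 to 2): 576sin(φ)/5.
Middle (φ from 0 to π): 1152/5.
Outer (θ from 0 to 2π): 2304π/5.

Therefore ∯_{∂V} F · n dS = 2304π/5.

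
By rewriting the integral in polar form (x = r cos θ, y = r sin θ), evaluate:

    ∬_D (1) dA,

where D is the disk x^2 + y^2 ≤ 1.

The region D is 0 ≤ r ≤ 1, 0 ≤ θ ≤ 2π in polar coordinates, where x = r cos(θ), y = r sin(θ), and dA = r dr dθ.

Under the substitution, the integrand becomes 1, so

    ∬_D (1) dA = ∫_{0}^{2π} ∫_{0}^{1} (1) · r dr dθ.

Inner integral (in r): ∫_{0}^{1} (1) · r dr = 1/2.

Outer integral (in θ): ∫_{0}^{2π} (1/2) dθ = π.

Therefore ∬_D (1) dA = π.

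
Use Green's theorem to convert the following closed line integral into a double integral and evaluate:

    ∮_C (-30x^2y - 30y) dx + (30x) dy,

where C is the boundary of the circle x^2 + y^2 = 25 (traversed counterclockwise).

Green's theorem converts the closed line integral into a double integral over the enclosed region D:

    ∮_C P dx + Q dy = ∬_D (∂Q/∂x - ∂P/∂y) dA.

Here P = -30x^2y - 30y, Q = 30x, so

    ∂Q/∂x = 30,    ∂P/∂y = -30x^2 - 30,
    ∂Q/∂x - ∂P/∂y = 30x^2 + 60.

D is the region x^2 + y^2 ≤ 25. Evaluating the double integral:

In polar coordinates (x = r cos θ, y = r sin θ, dA = r dr dθ) the integrand becomes 30r^2cos(θ)^2 + 60, so

    ∬_D (30x^2 + 60) dA = ∫_0^{2π} ∫_0^{5} (30r^2cos(θ)^2 + 60) · r dr dθ.

Inner (r from 0 to 5): 9375cos(θ)^2/2 + 750.
Outer (θ from 0 to 2π): 12375π/2.

Therefore ∮_C P dx + Q dy = 12375π/2.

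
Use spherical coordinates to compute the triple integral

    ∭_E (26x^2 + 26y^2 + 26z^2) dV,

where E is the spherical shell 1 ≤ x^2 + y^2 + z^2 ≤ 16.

In spherical coordinates, x = ρ sin(φ) cos(θ), y = ρ sin(φ) sin(θ), z = ρ cos(φ), and dV = ρ^2 sin(φ) dρ dφ dθ.

The integrand becomes 26ρ^2, so

    ∭_E (26x^2 + 26y^2 + 26z^2) dV = ∫_{0}^{2π} ∫_{0}^{π} ∫_{1}^{4} (26ρ^2) · ρ^2 sin(φ) dρ dφ dθ.

Inner (ρ): 26598sin(φ)/5.
Middle (φ): 53196/5.
Outer (θ): 106392π/5.

Therefore the triple integral equals 106392π/5.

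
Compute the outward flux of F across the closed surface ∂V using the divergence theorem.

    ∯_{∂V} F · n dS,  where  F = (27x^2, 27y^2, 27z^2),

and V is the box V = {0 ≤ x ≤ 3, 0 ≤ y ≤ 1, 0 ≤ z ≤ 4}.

By the divergence theorem,

    ∯_{∂V} F · n dS = ∭_V (∇ · F) dV.

Compute the divergence:
    ∇ · F = ∂F_x/∂x + ∂F_y/∂y + ∂F_z/∂z = 54x + 54y + 54z.

V is a rectangular box, so dV = dx dy dz with 0 ≤ x ≤ 3, 0 ≤ y ≤ 1, 0 ≤ z ≤ 4.

Integrate (54x + 54y + 54z) over V as an iterated integral:

    ∭_V (∇·F) dV = ∫_0^{3} ∫_0^{1} ∫_0^{4} (54x + 54y + 54z) dz dy dx.

Inner (z from 0 to 4): 216x + 216y + 432.
Middle (y from 0 to 1): 216x + 540.
Outer (x from 0 to 3): 2592.

Therefore ∯_{∂V} F · n dS = 2592.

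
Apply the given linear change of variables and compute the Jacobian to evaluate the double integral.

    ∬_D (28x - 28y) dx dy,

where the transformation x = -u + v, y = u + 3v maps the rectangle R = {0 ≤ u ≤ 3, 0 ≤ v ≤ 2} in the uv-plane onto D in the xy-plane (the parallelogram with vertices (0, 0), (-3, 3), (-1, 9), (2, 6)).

Compute the Jacobian determinant of (x, y) with respect to (u, v):

    ∂(x,y)/∂(u,v) = | -1  1 | = (-1)(3) - (1)(1) = -4.
                   | 1  3 |

Its absolute value is |J| = 4 (the area scaling factor).

Substituting x = -u + v, y = u + 3v into the integrand,

    28x - 28y → -56u - 56v,

so the integral becomes

    ∬_R (-56u - 56v) · |J| du dv = ∫_0^3 ∫_0^2 (-224u - 224v) dv du.

Inner (v): -448u - 448.
Outer (u): -3360.

Therefore ∬_D (28x - 28y) dx dy = -3360.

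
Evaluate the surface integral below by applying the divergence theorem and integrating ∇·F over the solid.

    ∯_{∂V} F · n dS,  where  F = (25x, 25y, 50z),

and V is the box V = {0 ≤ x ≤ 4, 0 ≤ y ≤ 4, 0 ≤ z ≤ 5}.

By the divergence theorem,

    ∯_{∂V} F · n dS = ∭_V (∇ · F) dV.

Compute the divergence:
    ∇ · F = ∂F_x/∂x + ∂F_y/∂y + ∂F_z/∂z = 25 + 25 + 50 = 100.

V is a rectangular box, so dV = dx dy dz with 0 ≤ x ≤ 4, 0 ≤ y ≤ 4, 0 ≤ z ≤ 5.

Integrate (100) over V as an iterated integral:

    ∭_V (∇·F) dV = ∫_0^{4} ∫_0^{4} ∫_0^{5} (100) dz dy dx.

Inner (z from 0 to 5): 500.
Middle (y from 0 to 4): 2000.
Outer (x from 0 to 4): 8000.

Therefore ∯_{∂V} F · n dS = 8000.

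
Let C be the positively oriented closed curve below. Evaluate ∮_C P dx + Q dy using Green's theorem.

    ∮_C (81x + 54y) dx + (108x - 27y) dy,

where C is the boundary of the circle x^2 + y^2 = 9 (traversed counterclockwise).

Green's theorem converts the closed line integral into a double integral over the enclosed region D:

    ∮_C P dx + Q dy = ∬_D (∂Q/∂x - ∂P/∂y) dA.

Here P = 81x + 54y, Q = 108x - 27y, so

    ∂Q/∂x = 108,    ∂P/∂y = 54,
    ∂Q/∂x - ∂P/∂y = 54.

D is the region x^2 + y^2 ≤ 9. Evaluating the double integral:

In polar coordinates (x = r cos θ, y = r sin θ, dA = r dr dθ) the integrand becomes 54, so

    ∬_D (54) dA = ∫_0^{2π} ∫_0^{3} (54) · r dr dθ.

Inner (r from 0 to 3): 243.
Outer (θ from 0 to 2π): 486π.

Therefore ∮_C P dx + Q dy = 486π.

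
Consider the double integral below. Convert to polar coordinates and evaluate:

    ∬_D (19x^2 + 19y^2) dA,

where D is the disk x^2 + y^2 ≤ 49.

The region D is 0 ≤ r ≤ 7, 0 ≤ θ ≤ 2π in polar coordinates, where x = r cos(θ), y = r sin(θ), and dA = r dr dθ.

Under the substitution, the integrand becomes 19r^2, so

    ∬_D (19x^2 + 19y^2) dA = ∫_{0}^{2π} ∫_{0}^{7} (19r^2) · r dr dθ.

Inner integral (in r): ∫_{0}^{7} (19r^2) · r dr = 45619/4.

Outer integral (in θ): ∫_{0}^{2π} (45619/4) dθ = 45619π/2.

Therefore ∬_D (19x^2 + 19y^2) dA = 45619π/2.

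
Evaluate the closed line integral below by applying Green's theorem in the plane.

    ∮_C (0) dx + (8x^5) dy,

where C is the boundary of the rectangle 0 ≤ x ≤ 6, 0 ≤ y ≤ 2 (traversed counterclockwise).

Green's theorem converts the closed line integral into a double integral over the enclosed region D:

    ∮_C P dx + Q dy = ∬_D (∂Q/∂x - ∂P/∂y) dA.

Here P = 0, Q = 8x^5, so

    ∂Q/∂x = 40x^4,    ∂P/∂y = 0,
    ∂Q/∂x - ∂P/∂y = 40x^4.

D is the region 0 ≤ x ≤ 6, 0 ≤ y ≤ 2. Evaluating the double integral:

    ∬_D (40x^4) dA = ∫_0^{6} ∫_0^{2} (40x^4) dy dx.

Inner (y from 0 to 2): 80x^4.
Outer (x from 0 to 6): 124416.

Therefore ∮_C P dx + Q dy = 124416.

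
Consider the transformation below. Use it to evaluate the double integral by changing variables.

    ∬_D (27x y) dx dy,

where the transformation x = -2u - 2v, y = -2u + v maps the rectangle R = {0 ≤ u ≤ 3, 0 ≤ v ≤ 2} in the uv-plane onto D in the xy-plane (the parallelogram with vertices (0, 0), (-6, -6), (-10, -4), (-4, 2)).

Compute the Jacobian determinant of (x, y) with respect to (u, v):

    ∂(x,y)/∂(u,v) = | -2  -2 | = (-2)(1) - (-2)(-2) = -6.
                   | -2  1 |

Its absolute value is |J| = 6 (the area scaling factor).

Substituting x = -2u - 2v, y = -2u + v into the integrand,

    27x y → 108u^2 + 54u v - 54v^2,

so the integral becomes

    ∬_R (108u^2 + 54u v - 54v^2) · |J| du dv = ∫_0^3 ∫_0^2 (648u^2 + 324u v - 324v^2) dv du.

Inner (v): 1296u^2 + 648u - 864.
Outer (u): 11988.

Therefore ∬_D (27x y) dx dy = 11988.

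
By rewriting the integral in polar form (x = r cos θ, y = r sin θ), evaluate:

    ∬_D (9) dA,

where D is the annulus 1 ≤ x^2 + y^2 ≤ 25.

The region D is 1 ≤ r ≤ 5, 0 ≤ θ ≤ 2π in polar coordinates, where x = r cos(θ), y = r sin(θ), and dA = r dr dθ.

Under the substitution, the integrand becomes 9, so

    ∬_D (9) dA = ∫_{0}^{2π} ∫_{1}^{5} (9) · r dr dθ.

Inner integral (in r): ∫_{1}^{5} (9) · r dr = 108.

Outer integral (in θ): ∫_{0}^{2π} (108) dθ = 216π.

Therefore ∬_D (9) dA = 216π.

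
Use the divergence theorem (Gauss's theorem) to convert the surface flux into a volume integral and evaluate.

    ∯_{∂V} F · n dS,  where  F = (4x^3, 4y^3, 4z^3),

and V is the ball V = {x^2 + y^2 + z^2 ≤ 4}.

By the divergence theorem,

    ∯_{∂V} F · n dS = ∭_V (∇ · F) dV.

Compute the divergence:
    ∇ · F = ∂F_x/∂x + ∂F_y/∂y + ∂F_z/∂z = 12x^2 + 12y^2 + 12z^2.

In spherical coordinates, x = ρ sin(φ) cos(θ), y = ρ sin(φ) sin(θ), z = ρ cos(φ), dV = ρ^2 sin(φ) dρ dφ dθ, with 0 ≤ ρ ≤ 2, 0 ≤ φ ≤ π, 0 ≤ θ ≤ 2π.

The integrand, after substitution and multiplying by the volume element, becomes (12ρ^2) · ρ^2 sin(φ), so

    ∭_V (∇·F) dV = ∫_0^{2π} ∫_0^{π} ∫_0^{2} (12ρ^2) · ρ^2 sin(φ) dρ dφ dθ.

Inner (ρ from 0 to 2): 384sin(φ)/5.
Middle (φ from 0 to π): 768/5.
Outer (θ from 0 to 2π): 1536π/5.

Therefore ∯_{∂V} F · n dS = 1536π/5.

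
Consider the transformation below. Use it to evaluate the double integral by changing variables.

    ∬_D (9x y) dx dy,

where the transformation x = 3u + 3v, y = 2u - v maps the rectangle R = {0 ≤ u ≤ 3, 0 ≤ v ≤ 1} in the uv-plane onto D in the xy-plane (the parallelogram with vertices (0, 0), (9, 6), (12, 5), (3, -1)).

Compute the Jacobian determinant of (x, y) with respect to (u, v):

    ∂(x,y)/∂(u,v) = | 3  3 | = (3)(-1) - (3)(2) = -9.
                   | 2  -1 |

Its absolute value is |J| = 9 (the area scaling factor).

Substituting x = 3u + 3v, y = 2u - v into the integrand,

    9x y → 54u^2 + 27u v - 27v^2,

so the integral becomes

    ∬_R (54u^2 + 27u v - 27v^2) · |J| du dv = ∫_0^3 ∫_0^1 (486u^2 + 243u v - 243v^2) dv du.

Inner (v): 486u^2 + 243u/2 - 81.
Outer (u): 18711/4.

Therefore ∬_D (9x y) dx dy = 18711/4.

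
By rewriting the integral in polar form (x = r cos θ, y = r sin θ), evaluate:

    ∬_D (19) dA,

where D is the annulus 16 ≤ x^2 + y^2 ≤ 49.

The region D is 4 ≤ r ≤ 7, 0 ≤ θ ≤ 2π in polar coordinates, where x = r cos(θ), y = r sin(θ), and dA = r dr dθ.

Under the substitution, the integrand becomes 19, so

    ∬_D (19) dA = ∫_{0}^{2π} ∫_{4}^{7} (19) · r dr dθ.

Inner integral (in r): ∫_{4}^{7} (19) · r dr = 627/2.

Outer integral (in θ): ∫_{0}^{2π} (627/2) dθ = 627π.

Therefore ∬_D (19) dA = 627π.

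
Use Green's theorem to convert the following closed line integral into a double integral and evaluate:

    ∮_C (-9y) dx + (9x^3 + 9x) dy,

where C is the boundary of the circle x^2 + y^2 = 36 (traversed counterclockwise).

Green's theorem converts the closed line integral into a double integral over the enclosed region D:

    ∮_C P dx + Q dy = ∬_D (∂Q/∂x - ∂P/∂y) dA.

Here P = -9y, Q = 9x^3 + 9x, so

    ∂Q/∂x = 27x^2 + 9,    ∂P/∂y = -9,
    ∂Q/∂x - ∂P/∂y = 27x^2 + 18.

D is the region x^2 + y^2 ≤ 36. Evaluating the double integral:

In polar coordinates (x = r cos θ, y = r sin θ, dA = r dr dθ) the integrand becomes 27r^2cos(θ)^2 + 18, so

    ∬_D (27x^2 + 18) dA = ∫_0^{2π} ∫_0^{6} (27r^2cos(θ)^2 + 18) · r dr dθ.

Inner (r from 0 to 6): 8748cos(θ)^2 + 324.
Outer (θ from 0 to 2π): 9396π.

Therefore ∮_C P dx + Q dy = 9396π.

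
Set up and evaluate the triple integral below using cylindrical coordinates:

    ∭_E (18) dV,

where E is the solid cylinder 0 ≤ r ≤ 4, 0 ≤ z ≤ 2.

In cylindrical coordinates, x = r cos(θ), y = r sin(θ), z = z, and dV = r dr dθ dz.

The integrand becomes 18, so

    ∭_E (18) dV = ∫_{0}^{2π} ∫_{0}^{4} ∫_{0}^{2} (18) · r dz dr dθ.

Inner (z): 36r.
Middle (r from 0 to 4): 288.
Outer (θ): 576π.

Therefore the triple integral equals 576π.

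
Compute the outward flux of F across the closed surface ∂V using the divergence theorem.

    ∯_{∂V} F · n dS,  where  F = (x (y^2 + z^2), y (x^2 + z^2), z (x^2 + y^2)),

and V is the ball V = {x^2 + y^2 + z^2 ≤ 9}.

By the divergence theorem,

    ∯_{∂V} F · n dS = ∭_V (∇ · F) dV.

Compute the divergence:
    ∇ · F = ∂F_x/∂x + ∂F_y/∂y + ∂F_z/∂z = y^2 + z^2 + x^2 + z^2 + x^2 + y^2 = 2x^2 + 2y^2 + 2z^2.

In spherical coordinates, x = ρ sin(φ) cos(θ), y = ρ sin(φ) sin(θ), z = ρ cos(φ), dV = ρ^2 sin(φ) dρ dφ dθ, with 0 ≤ ρ ≤ 3, 0 ≤ φ ≤ π, 0 ≤ θ ≤ 2π.

The integrand, after substitution and multiplying by the volume element, becomes (2ρ^2) · ρ^2 sin(φ), so

    ∭_V (∇·F) dV = ∫_0^{2π} ∫_0^{π} ∫_0^{3} (2ρ^2) · ρ^2 sin(φ) dρ dφ dθ.

Inner (ρ from 0 to 3): 486sin(φ)/5.
Middle (φ from 0 to π): 972/5.
Outer (θ from 0 to 2π): 1944π/5.

Therefore ∯_{∂V} F · n dS = 1944π/5.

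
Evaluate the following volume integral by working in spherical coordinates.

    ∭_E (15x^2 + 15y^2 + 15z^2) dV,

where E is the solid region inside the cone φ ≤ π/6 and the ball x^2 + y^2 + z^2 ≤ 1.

In spherical coordinates, x = ρ sin(φ) cos(θ), y = ρ sin(φ) sin(θ), z = ρ cos(φ), and dV = ρ^2 sin(φ) dρ dφ dθ.

The integrand becomes 15ρ^2, so

    ∭_E (15x^2 + 15y^2 + 15z^2) dV = ∫_{0}^{2π} ∫_{0}^{π/6} ∫_{0}^{1} (15ρ^2) · ρ^2 sin(φ) dρ dφ dθ.

Inner (ρ): 3sin(φ).
Middle (φ): 3 - 3sqrt(3)/2.
Outer (θ): 3π (2 - sqrt(3)).

Therefore the triple integral equals 3π (2 - sqrt(3)).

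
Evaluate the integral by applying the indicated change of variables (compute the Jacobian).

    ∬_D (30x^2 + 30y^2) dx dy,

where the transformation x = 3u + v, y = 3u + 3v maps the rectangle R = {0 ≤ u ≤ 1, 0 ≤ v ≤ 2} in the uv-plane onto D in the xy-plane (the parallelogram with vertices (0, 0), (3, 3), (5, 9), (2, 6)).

Compute the Jacobian determinant of (x, y) with respect to (u, v):

    ∂(x,y)/∂(u,v) = | 3  1 | = (3)(3) - (1)(3) = 6.
                   | 3  3 |

Its absolute value is |J| = 6 (the area scaling factor).

Substituting x = 3u + v, y = 3u + 3v into the integrand,

    30x^2 + 30y^2 → 540u^2 + 720u v + 300v^2,

so the integral becomes

    ∬_R (540u^2 + 720u v + 300v^2) · |J| du dv = ∫_0^1 ∫_0^2 (3240u^2 + 4320u v + 1800v^2) dv du.

Inner (v): 6480u^2 + 8640u + 4800.
Outer (u): 11280.

Therefore ∬_D (30x^2 + 30y^2) dx dy = 11280.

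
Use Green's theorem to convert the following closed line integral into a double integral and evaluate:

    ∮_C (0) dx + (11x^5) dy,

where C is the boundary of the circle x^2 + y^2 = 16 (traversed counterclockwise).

Green's theorem converts the closed line integral into a double integral over the enclosed region D:

    ∮_C P dx + Q dy = ∬_D (∂Q/∂x - ∂P/∂y) dA.

Here P = 0, Q = 11x^5, so

    ∂Q/∂x = 55x^4,    ∂P/∂y = 0,
    ∂Q/∂x - ∂P/∂y = 55x^4.

D is the region x^2 + y^2 ≤ 16. Evaluating the double integral:

In polar coordinates (x = r cos θ, y = r sin θ, dA = r dr dθ) the integrand becomes 55r^4cos(θ)^4, so

    ∬_D (55x^4) dA = ∫_0^{2π} ∫_0^{4} (55r^4cos(θ)^4) · r dr dθ.

Inner (r from 0 to 4): 112640cos(θ)^4/3.
Outer (θ from 0 to 2π): 28160π.

Therefore ∮_C P dx + Q dy = 28160π.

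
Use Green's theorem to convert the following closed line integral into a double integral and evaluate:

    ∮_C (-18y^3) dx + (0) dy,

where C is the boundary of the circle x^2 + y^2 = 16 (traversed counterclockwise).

Green's theorem converts the closed line integral into a double integral over the enclosed region D:

    ∮_C P dx + Q dy = ∬_D (∂Q/∂x - ∂P/∂y) dA.

Here P = -18y^3, Q = 0, so

    ∂Q/∂x = 0,    ∂P/∂y = -54y^2,
    ∂Q/∂x - ∂P/∂y = 54y^2.

D is the region x^2 + y^2 ≤ 16. Evaluating the double integral:

In polar coordinates (x = r cos θ, y = r sin θ, dA = r dr dθ) the integrand becomes 54r^2sin(θ)^2, so

    ∬_D (54y^2) dA = ∫_0^{2π} ∫_0^{4} (54r^2sin(θ)^2) · r dr dθ.

Inner (r from 0 to 4): 3456sin(θ)^2.
Outer (θ from 0 to 2π): 3456π.

Therefore ∮_C P dx + Q dy = 3456π.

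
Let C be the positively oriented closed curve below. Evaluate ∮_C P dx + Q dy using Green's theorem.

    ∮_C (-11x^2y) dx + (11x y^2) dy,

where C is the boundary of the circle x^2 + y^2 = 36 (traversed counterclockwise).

Green's theorem converts the closed line integral into a double integral over the enclosed region D:

    ∮_C P dx + Q dy = ∬_D (∂Q/∂x - ∂P/∂y) dA.

Here P = -11x^2y, Q = 11x y^2, so

    ∂Q/∂x = 11y^2,    ∂P/∂y = -11x^2,
    ∂Q/∂x - ∂P/∂y = 11x^2 + 11y^2.

D is the region x^2 + y^2 ≤ 36. Evaluating the double integral:

In polar coordinates (x = r cos θ, y = r sin θ, dA = r dr dθ) the integrand becomes 11r^2, so

    ∬_D (11x^2 + 11y^2) dA = ∫_0^{2π} ∫_0^{6} (11r^2) · r dr dθ.

Inner (r from 0 to 6): 3564.
Outer (θ from 0 to 2π): 7128π.

Therefore ∮_C P dx + Q dy = 7128π.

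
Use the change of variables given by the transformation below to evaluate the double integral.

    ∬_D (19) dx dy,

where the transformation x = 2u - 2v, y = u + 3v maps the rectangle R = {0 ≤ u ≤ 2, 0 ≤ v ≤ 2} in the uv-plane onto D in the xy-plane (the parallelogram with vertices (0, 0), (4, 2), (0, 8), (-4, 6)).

Compute the Jacobian determinant of (x, y) with respect to (u, v):

    ∂(x,y)/∂(u,v) = | 2  -2 | = (2)(3) - (-2)(1) = 8.
                   | 1  3 |

Its absolute value is |J| = 8 (the area scaling factor).

Substituting x = 2u - 2v, y = u + 3v into the integrand,

    19 → 19,

so the integral becomes

    ∬_R (19) · |J| du dv = ∫_0^2 ∫_0^2 (152) dv du.

Inner (v): 304.
Outer (u): 608.

Therefore ∬_D (19) dx dy = 608.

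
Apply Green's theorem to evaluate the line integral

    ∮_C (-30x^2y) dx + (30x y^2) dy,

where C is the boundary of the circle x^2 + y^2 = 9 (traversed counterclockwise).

Green's theorem converts the closed line integral into a double integral over the enclosed region D:

    ∮_C P dx + Q dy = ∬_D (∂Q/∂x - ∂P/∂y) dA.

Here P = -30x^2y, Q = 30x y^2, so

    ∂Q/∂x = 30y^2,    ∂P/∂y = -30x^2,
    ∂Q/∂x - ∂P/∂y = 30x^2 + 30y^2.

D is the region x^2 + y^2 ≤ 9. Evaluating the double integral:

In polar coordinates (x = r cos θ, y = r sin θ, dA = r dr dθ) the integrand becomes 30r^2, so

    ∬_D (30x^2 + 30y^2) dA = ∫_0^{2π} ∫_0^{3} (30r^2) · r dr dθ.

Inner (r from 0 to 3): 1215/2.
Outer (θ from 0 to 2π): 1215π.

Therefore ∮_C P dx + Q dy = 1215π.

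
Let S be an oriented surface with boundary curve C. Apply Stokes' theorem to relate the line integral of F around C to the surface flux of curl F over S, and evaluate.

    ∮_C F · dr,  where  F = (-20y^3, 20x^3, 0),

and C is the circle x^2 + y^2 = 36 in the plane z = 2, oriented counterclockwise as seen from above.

Let S be the flat disk x^2 + y^2 ≤ 36 in the plane z = 2, with upward unit normal n̂ = ẑ. By Stokes' theorem,

    ∮_C F · dr = ∬_S (∇ × F) · n̂ dS = ∬_D (curl F)_z dA,

where D is the disk x^2 + y^2 ≤ 36.

Compute the curl of F = (-20y^3, 20x^3, 0):
    (∇ × F)_x = ∂F_z/∂y - ∂F_y/∂z = 0,
    (∇ × F)_y = ∂F_x/∂z - ∂F_z/∂x = 0,
    (∇ × F)_z = ∂F_y/∂x - ∂F_x/∂y = 60x^2 + 60y^2.

On z = 2, (curl F)_z = 60x^2 + 60y^2.

Convert to polar (x = r cos θ, y = r sin θ, dA = r dr dθ); the integrand becomes 60r^2, so

    ∬_D (curl F)_z dA = ∫_0^{2π} ∫_0^{6} (60r^2) · r dr dθ.

Inner (r from 0 to 6): 19440.
Outer (θ from 0 to 2π): 38880π.

Therefore ∮_C F · dr = 38880π.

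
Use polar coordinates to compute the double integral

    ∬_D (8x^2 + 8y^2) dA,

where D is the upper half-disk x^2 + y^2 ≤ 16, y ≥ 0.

The region D is 0 ≤ r ≤ 4, 0 ≤ θ ≤ π in polar coordinates, where x = r cos(θ), y = r sin(θ), and dA = r dr dθ.

Under the substitution, the integrand becomes 8r^2, so

    ∬_D (8x^2 + 8y^2) dA = ∫_{0}^{π} ∫_{0}^{4} (8r^2) · r dr dθ.

Inner integral (in r): ∫_{0}^{4} (8r^2) · r dr = 512.

Outer integral (in θ): ∫_{0}^{π} (512) dθ = 512π.

Therefore ∬_D (8x^2 + 8y^2) dA = 512π.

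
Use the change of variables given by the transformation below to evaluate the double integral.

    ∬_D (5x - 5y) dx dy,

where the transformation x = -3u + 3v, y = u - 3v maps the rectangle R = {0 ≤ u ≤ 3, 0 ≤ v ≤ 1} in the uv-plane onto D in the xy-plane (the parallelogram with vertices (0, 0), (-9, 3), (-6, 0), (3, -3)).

Compute the Jacobian determinant of (x, y) with respect to (u, v):

    ∂(x,y)/∂(u,v) = | -3  3 | = (-3)(-3) - (3)(1) = 6.
                   | 1  -3 |

Its absolute value is |J| = 6 (the area scaling factor).

Substituting x = -3u + 3v, y = u - 3v into the integrand,

    5x - 5y → -20u + 30v,

so the integral becomes

    ∬_R (-20u + 30v) · |J| du dv = ∫_0^3 ∫_0^1 (-120u + 180v) dv du.

Inner (v): 90 - 120u.
Outer (u): -270.

Therefore ∬_D (5x - 5y) dx dy = -270.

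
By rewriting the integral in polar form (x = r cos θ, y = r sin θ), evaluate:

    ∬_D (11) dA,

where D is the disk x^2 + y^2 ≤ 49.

The region D is 0 ≤ r ≤ 7, 0 ≤ θ ≤ 2π in polar coordinates, where x = r cos(θ), y = r sin(θ), and dA = r dr dθ.

Under the substitution, the integrand becomes 11, so

    ∬_D (11) dA = ∫_{0}^{2π} ∫_{0}^{7} (11) · r dr dθ.

Inner integral (in r): ∫_{0}^{7} (11) · r dr = 539/2.

Outer integral (in θ): ∫_{0}^{2π} (539/2) dθ = 539π.

Therefore ∬_D (11) dA = 539π.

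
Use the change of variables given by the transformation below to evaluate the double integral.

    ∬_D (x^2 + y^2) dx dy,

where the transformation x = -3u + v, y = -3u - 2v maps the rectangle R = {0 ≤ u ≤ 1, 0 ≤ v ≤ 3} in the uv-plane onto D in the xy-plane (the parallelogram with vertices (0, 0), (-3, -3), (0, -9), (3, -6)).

Compute the Jacobian determinant of (x, y) with respect to (u, v):

    ∂(x,y)/∂(u,v) = | -3  1 | = (-3)(-2) - (1)(-3) = 9.
                   | -3  -2 |

Its absolute value is |J| = 9 (the area scaling factor).

Substituting x = -3u + v, y = -3u - 2v into the integrand,

    x^2 + y^2 → 18u^2 + 6u v + 5v^2,

so the integral becomes

    ∬_R (18u^2 + 6u v + 5v^2) · |J| du dv = ∫_0^1 ∫_0^3 (162u^2 + 54u v + 45v^2) dv du.

Inner (v): 486u^2 + 243u + 405.
Outer (u): 1377/2.

Therefore ∬_D (x^2 + y^2) dx dy = 1377/2.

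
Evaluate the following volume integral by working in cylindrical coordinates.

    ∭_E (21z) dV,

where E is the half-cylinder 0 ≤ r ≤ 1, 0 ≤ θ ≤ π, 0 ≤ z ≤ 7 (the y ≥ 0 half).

In cylindrical coordinates, x = r cos(θ), y = r sin(θ), z = z, and dV = r dr dθ dz.

The integrand becomes 21z, so

    ∭_E (21z) dV = ∫_{0}^{π} ∫_{0}^{1} ∫_{0}^{7} (21z) · r dz dr dθ.

Inner (z): 1029r/2.
Middle (r from 0 to 1): 1029/4.
Outer (θ): 1029π/4.

Therefore the triple integral equals 1029π/4.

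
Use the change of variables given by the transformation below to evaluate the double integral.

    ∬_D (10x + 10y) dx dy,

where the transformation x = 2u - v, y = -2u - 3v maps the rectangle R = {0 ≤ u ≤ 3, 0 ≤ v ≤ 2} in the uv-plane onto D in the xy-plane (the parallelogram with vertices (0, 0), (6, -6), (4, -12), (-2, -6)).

Compute the Jacobian determinant of (x, y) with respect to (u, v):

    ∂(x,y)/∂(u,v) = | 2  -1 | = (2)(-3) - (-1)(-2) = -8.
                   | -2  -3 |

Its absolute value is |J| = 8 (the area scaling factor).

Substituting x = 2u - v, y = -2u - 3v into the integrand,

    10x + 10y → -40v,

so the integral becomes

    ∬_R (-40v) · |J| du dv = ∫_0^3 ∫_0^2 (-320v) dv du.

Inner (v): -640.
Outer (u): -1920.

Therefore ∬_D (10x + 10y) dx dy = -1920.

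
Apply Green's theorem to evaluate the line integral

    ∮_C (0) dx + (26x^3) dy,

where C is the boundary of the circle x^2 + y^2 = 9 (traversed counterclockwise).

Green's theorem converts the closed line integral into a double integral over the enclosed region D:

    ∮_C P dx + Q dy = ∬_D (∂Q/∂x - ∂P/∂y) dA.

Here P = 0, Q = 26x^3, so

    ∂Q/∂x = 78x^2,    ∂P/∂y = 0,
    ∂Q/∂x - ∂P/∂y = 78x^2.

D is the region x^2 + y^2 ≤ 9. Evaluating the double integral:

In polar coordinates (x = r cos θ, y = r sin θ, dA = r dr dθ) the integrand becomes 78r^2cos(θ)^2, so

    ∬_D (78x^2) dA = ∫_0^{2π} ∫_0^{3} (78r^2cos(θ)^2) · r dr dθ.

Inner (r from 0 to 3): 3159cos(θ)^2/2.
Outer (θ from 0 to 2π): 3159π/2.

Therefore ∮_C P dx + Q dy = 3159π/2.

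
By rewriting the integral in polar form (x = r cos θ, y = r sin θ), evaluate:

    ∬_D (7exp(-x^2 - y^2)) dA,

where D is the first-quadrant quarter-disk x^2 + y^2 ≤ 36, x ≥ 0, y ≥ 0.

The region D is 0 ≤ r ≤ 6, 0 ≤ θ ≤ π/2 in polar coordinates, where x = r cos(θ), y = r sin(θ), and dA = r dr dθ.

Under the substitution, the integrand becomes 7exp(-r^2), so

    ∬_D (7exp(-x^2 - y^2)) dA = ∫_{0}^{π/2} ∫_{0}^{6} (7exp(-r^2)) · r dr dθ.

Inner integral (in r): ∫_{0}^{6} (7exp(-r^2)) · r dr = 7/2 - 7exp(-36)/2.

Outer integral (in θ): ∫_{0}^{π/2} (7/2 - 7exp(-36)/2) dθ = -7π (1 - exp(36))exp(-36)/4.

Therefore ∬_D (7exp(-x^2 - y^2)) dA = -7π (1 - exp(36))exp(-36)/4.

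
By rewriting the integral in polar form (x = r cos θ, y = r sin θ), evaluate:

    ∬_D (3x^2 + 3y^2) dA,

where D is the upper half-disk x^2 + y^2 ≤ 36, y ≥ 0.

The region D is 0 ≤ r ≤ 6, 0 ≤ θ ≤ π in polar coordinates, where x = r cos(θ), y = r sin(θ), and dA = r dr dθ.

Under the substitution, the integrand becomes 3r^2, so

    ∬_D (3x^2 + 3y^2) dA = ∫_{0}^{π} ∫_{0}^{6} (3r^2) · r dr dθ.

Inner integral (in r): ∫_{0}^{6} (3r^2) · r dr = 972.

Outer integral (in θ): ∫_{0}^{π} (972) dθ = 972π.

Therefore ∬_D (3x^2 + 3y^2) dA = 972π.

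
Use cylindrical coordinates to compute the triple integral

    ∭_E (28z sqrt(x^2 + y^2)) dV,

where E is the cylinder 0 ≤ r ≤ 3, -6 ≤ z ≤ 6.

In cylindrical coordinates, x = r cos(θ), y = r sin(θ), z = z, and dV = r dr dθ dz.

The integrand becomes 28r z, so

    ∭_E (28z sqrt(x^2 + y^2)) dV = ∫_{0}^{2π} ∫_{0}^{3} ∫_{-6}^{6} (28r z) · r dz dr dθ.

Inner (z): 0.
Middle (r from 0 to 3): 0.
Outer (θ): 0.

Therefore the triple integral equals 0.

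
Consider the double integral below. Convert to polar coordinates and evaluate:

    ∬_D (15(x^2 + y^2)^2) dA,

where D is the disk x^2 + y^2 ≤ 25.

The region D is 0 ≤ r ≤ 5, 0 ≤ θ ≤ 2π in polar coordinates, where x = r cos(θ), y = r sin(θ), and dA = r dr dθ.

Under the substitution, the integrand becomes 15r^4, so

    ∬_D (15(x^2 + y^2)^2) dA = ∫_{0}^{2π} ∫_{0}^{5} (15r^4) · r dr dθ.

Inner integral (in r): ∫_{0}^{5} (15r^4) · r dr = 78125/2.

Outer integral (in θ): ∫_{0}^{2π} (78125/2) dθ = 78125π.

Therefore ∬_D (15(x^2 + y^2)^2) dA = 78125π.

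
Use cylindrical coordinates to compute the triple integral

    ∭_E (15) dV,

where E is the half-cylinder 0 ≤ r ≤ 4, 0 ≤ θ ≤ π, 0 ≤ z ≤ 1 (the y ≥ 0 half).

In cylindrical coordinates, x = r cos(θ), y = r sin(θ), z = z, and dV = r dr dθ dz.

The integrand becomes 15, so

    ∭_E (15) dV = ∫_{0}^{π} ∫_{0}^{4} ∫_{0}^{1} (15) · r dz dr dθ.

Inner (z): 15r.
Middle (r from 0 to 4): 120.
Outer (θ): 120π.

Therefore the triple integral equals 120π.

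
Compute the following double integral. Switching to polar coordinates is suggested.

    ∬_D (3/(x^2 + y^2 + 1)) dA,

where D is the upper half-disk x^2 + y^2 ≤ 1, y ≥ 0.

The region D is 0 ≤ r ≤ 1, 0 ≤ θ ≤ π in polar coordinates, where x = r cos(θ), y = r sin(θ), and dA = r dr dθ.

Under the substitution, the integrand becomes 3/(r^2 + 1), so

    ∬_D (3/(x^2 + y^2 + 1)) dA = ∫_{0}^{π} ∫_{0}^{1} (3/(r^2 + 1)) · r dr dθ.

Inner integral (in r): ∫_{0}^{1} (3/(r^2 + 1)) · r dr = 3log(2)/2.

Outer integral (in θ): ∫_{0}^{π} (3log(2)/2) dθ = 3π log(2)/2.

Therefore ∬_D (3/(x^2 + y^2 + 1)) dA = 3π log(2)/2.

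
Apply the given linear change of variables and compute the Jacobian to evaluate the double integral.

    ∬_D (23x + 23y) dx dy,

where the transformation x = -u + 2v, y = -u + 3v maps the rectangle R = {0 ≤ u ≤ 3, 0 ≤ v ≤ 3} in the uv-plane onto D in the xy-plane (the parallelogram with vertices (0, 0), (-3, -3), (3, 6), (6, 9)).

Compute the Jacobian determinant of (x, y) with respect to (u, v):

    ∂(x,y)/∂(u,v) = | -1  2 | = (-1)(3) - (2)(-1) = -1.
                   | -1  3 |

Its absolute value is |J| = 1 (the area scaling factor).

Substituting x = -u + 2v, y = -u + 3v into the integrand,

    23x + 23y → -46u + 115v,

so the integral becomes

    ∬_R (-46u + 115v) · |J| du dv = ∫_0^3 ∫_0^3 (-46u + 115v) dv du.

Inner (v): 1035/2 - 138u.
Outer (u): 1863/2.

Therefore ∬_D (23x + 23y) dx dy = 1863/2.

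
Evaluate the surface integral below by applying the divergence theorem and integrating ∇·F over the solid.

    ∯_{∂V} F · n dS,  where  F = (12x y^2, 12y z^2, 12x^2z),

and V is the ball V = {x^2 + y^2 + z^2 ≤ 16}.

By the divergence theorem,

    ∯_{∂V} F · n dS = ∭_V (∇ · F) dV.

Compute the divergence:
    ∇ · F = ∂F_x/∂x + ∂F_y/∂y + ∂F_z/∂z = 12y^2 + 12z^2 + 12x^2 = 12x^2 + 12y^2 + 12z^2.

In spherical coordinates, x = ρ sin(φ) cos(θ), y = ρ sin(φ) sin(θ), z = ρ cos(φ), dV = ρ^2 sin(φ) dρ dφ dθ, with 0 ≤ ρ ≤ 4, 0 ≤ φ ≤ π, 0 ≤ θ ≤ 2π.

The integrand, after substitution and multiplying by the volume element, becomes (12ρ^2) · ρ^2 sin(φ), so

    ∭_V (∇·F) dV = ∫_0^{2π} ∫_0^{π} ∫_0^{4} (12ρ^2) · ρ^2 sin(φ) dρ dφ dθ.

Inner (ρ from 0 to 4): 12288sin(φ)/5.
Middle (φ from 0 to π): 24576/5.
Outer (θ from 0 to 2π): 49152π/5.

Therefore ∯_{∂V} F · n dS = 49152π/5.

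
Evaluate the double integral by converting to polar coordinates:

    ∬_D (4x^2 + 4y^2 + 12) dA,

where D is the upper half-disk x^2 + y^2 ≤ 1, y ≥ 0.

The region D is 0 ≤ r ≤ 1, 0 ≤ θ ≤ π in polar coordinates, where x = r cos(θ), y = r sin(θ), and dA = r dr dθ.

Under the substitution, the integrand becomes 4r^2 + 12, so

    ∬_D (4x^2 + 4y^2 + 12) dA = ∫_{0}^{π} ∫_{0}^{1} (4r^2 + 12) · r dr dθ.

Inner integral (in r): ∫_{0}^{1} (4r^2 + 12) · r dr = 7.

Outer integral (in θ): ∫_{0}^{π} (7) dθ = 7π.

Therefore ∬_D (4x^2 + 4y^2 + 12) dA = 7π.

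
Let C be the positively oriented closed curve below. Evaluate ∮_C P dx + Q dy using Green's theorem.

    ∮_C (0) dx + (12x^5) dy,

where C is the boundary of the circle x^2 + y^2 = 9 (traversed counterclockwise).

Green's theorem converts the closed line integral into a double integral over the enclosed region D:

    ∮_C P dx + Q dy = ∬_D (∂Q/∂x - ∂P/∂y) dA.

Here P = 0, Q = 12x^5, so

    ∂Q/∂x = 60x^4,    ∂P/∂y = 0,
    ∂Q/∂x - ∂P/∂y = 60x^4.

D is the region x^2 + y^2 ≤ 9. Evaluating the double integral:

In polar coordinates (x = r cos θ, y = r sin θ, dA = r dr dθ) the integrand becomes 60r^4cos(θ)^4, so

    ∬_D (60x^4) dA = ∫_0^{2π} ∫_0^{3} (60r^4cos(θ)^4) · r dr dθ.

Inner (r from 0 to 3): 7290cos(θ)^4.
Outer (θ from 0 to 2π): 10935π/2.

Therefore ∮_C P dx + Q dy = 10935π/2.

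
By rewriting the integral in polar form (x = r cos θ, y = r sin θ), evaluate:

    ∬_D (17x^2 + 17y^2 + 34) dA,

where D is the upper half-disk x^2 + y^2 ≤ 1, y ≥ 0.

The region D is 0 ≤ r ≤ 1, 0 ≤ θ ≤ π in polar coordinates, where x = r cos(θ), y = r sin(θ), and dA = r dr dθ.

Under the substitution, the integrand becomes 17r^2 + 34, so

    ∬_D (17x^2 + 17y^2 + 34) dA = ∫_{0}^{π} ∫_{0}^{1} (17r^2 + 34) · r dr dθ.

Inner integral (in r): ∫_{0}^{1} (17r^2 + 34) · r dr = 85/4.

Outer integral (in θ): ∫_{0}^{π} (85/4) dθ = 85π/4.

Therefore ∬_D (17x^2 + 17y^2 + 34) dA = 85π/4.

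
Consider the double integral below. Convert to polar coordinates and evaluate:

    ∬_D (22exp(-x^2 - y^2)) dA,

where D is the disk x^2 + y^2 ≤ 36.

The region D is 0 ≤ r ≤ 6, 0 ≤ θ ≤ 2π in polar coordinates, where x = r cos(θ), y = r sin(θ), and dA = r dr dθ.

Under the substitution, the integrand becomes 22exp(-r^2), so

    ∬_D (22exp(-x^2 - y^2)) dA = ∫_{0}^{2π} ∫_{0}^{6} (22exp(-r^2)) · r dr dθ.

Inner integral (in r): ∫_{0}^{6} (22exp(-r^2)) · r dr = 11 - 11exp(-36).

Outer integral (in θ): ∫_{0}^{2π} (11 - 11exp(-36)) dθ = -22π exp(-36) + 22π.

Therefore ∬_D (22exp(-x^2 - y^2)) dA = -22π exp(-36) + 22π.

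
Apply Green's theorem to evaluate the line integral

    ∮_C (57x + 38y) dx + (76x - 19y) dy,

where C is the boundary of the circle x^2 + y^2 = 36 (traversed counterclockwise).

Green's theorem converts the closed line integral into a double integral over the enclosed region D:

    ∮_C P dx + Q dy = ∬_D (∂Q/∂x - ∂P/∂y) dA.

Here P = 57x + 38y, Q = 76x - 19y, so

    ∂Q/∂x = 76,    ∂P/∂y = 38,
    ∂Q/∂x - ∂P/∂y = 38.

D is the region x^2 + y^2 ≤ 36. Evaluating the double integral:

In polar coordinates (x = r cos θ, y = r sin θ, dA = r dr dθ) the integrand becomes 38, so

    ∬_D (38) dA = ∫_0^{2π} ∫_0^{6} (38) · r dr dθ.

Inner (r from 0 to 6): 684.
Outer (θ from 0 to 2π): 1368π.

Therefore ∮_C P dx + Q dy = 1368π.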